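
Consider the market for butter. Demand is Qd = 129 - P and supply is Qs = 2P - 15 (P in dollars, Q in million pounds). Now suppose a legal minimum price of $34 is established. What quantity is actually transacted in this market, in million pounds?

81

Equilibrium: 129 - P = 2P - 15, so 144 = 3P and P* = 48, Q* = 81.
Since 34 is below P* = 48, the floor does not bind and the free-market outcome prevails.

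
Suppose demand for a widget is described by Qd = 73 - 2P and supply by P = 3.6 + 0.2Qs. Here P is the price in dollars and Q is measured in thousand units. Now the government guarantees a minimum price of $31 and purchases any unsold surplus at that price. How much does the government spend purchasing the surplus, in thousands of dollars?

Rearranging supply gives Qs = 5P - 18. Setting quantity demanded equal to quantity supplied, 73 - 2P = 5P - 18, gives P* = 13 and Q* = 47.
Since 31 > 13, the floor is binding.
At P = 31: Qd = 73 - 2·31 = 11 and Qs = 5·31 - 18 = 137.
Surplus = Qs - Qd = 126.
Government expenditure = surplus × support price = 126 × 31 = 3906.

3906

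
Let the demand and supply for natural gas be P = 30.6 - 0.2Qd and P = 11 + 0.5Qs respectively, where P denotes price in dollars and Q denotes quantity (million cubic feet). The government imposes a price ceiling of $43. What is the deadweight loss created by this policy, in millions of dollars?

0

Rearranging demand gives Qd = 153 - 5P; rearranging supply gives Qs = 2P - 22. Without the control the market clears where 153 - 5P = 2P - 22, i.e. P* = 25 and Q* = 28.
The ceiling of 43 is above the equilibrium price 25, so it is not binding; the market clears at P* = 25, Q* = 28.
Since the control does not bind, no trades are prevented and deadweight loss is zero.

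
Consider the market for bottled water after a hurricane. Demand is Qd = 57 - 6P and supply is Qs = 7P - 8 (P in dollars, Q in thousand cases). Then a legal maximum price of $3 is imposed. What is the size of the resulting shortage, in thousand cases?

26

Equilibrium: 57 - 6P = 7P - 8, so 65 = 13P and P* = 5, Q* = 27.
Since 3 < 5, the ceiling is binding.
At P = 3: Qd = 57 - 6·3 = 39 and Qs = 7·3 - 8 = 13.
Shortage = Qd - Qs = 39 - 13 = 26.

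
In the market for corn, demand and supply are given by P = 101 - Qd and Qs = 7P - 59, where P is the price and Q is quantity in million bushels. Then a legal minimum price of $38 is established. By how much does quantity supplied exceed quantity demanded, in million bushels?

144

Rearranging demand gives Qd = 101 - P. In a free market, 101 - P = 7P - 59 gives the equilibrium P* = 20, Q* = 81.
Since 38 > 20, the floor is binding.
At P = 38: Qd = 101 - 38 = 63 and Qs = 7·38 - 59 = 207.
Surplus = Qs - Qd = 207 - 63 = 144.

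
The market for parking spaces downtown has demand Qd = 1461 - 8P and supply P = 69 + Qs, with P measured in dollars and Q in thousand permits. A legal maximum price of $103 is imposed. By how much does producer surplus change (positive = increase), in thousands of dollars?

Rearranging supply gives Qs = P - 69. Without the control the market clears where 1461 - 8P = P - 69, i.e. P* = 170 and Q* = 101.
Since 103 < 170, the ceiling is binding.
At P = 103: Qd = 1461 - 8·103 = 637 and Qs = 103 - 69 = 34.
Producer surplus without the control is ½ · (170 - 69) · 101 = 5100.5.
With the ceiling, producers sell 34 units at 103, so PS = ½ · (103 - 69) · 34 = 578.
Change in producer surplus = 578 - 5100.5 = -4522.5.

-4522.5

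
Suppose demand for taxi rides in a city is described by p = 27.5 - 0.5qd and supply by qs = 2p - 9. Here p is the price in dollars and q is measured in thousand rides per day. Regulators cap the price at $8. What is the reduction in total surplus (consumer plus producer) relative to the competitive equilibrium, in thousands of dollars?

128

Rearranging demand gives qd = 55 - 2p. Equilibrium: 55 - 2p = 2p - 9, so 64 = 4p and p* = 16, q* = 23.
The ceiling of 8 is below the equilibrium price 16, so it binds.
At p = 8: qd = 55 - 2·8 = 39 and qs = 2·8 - 9 = 7.
Quantity traded falls to 7. At q = 7 the demand price is (55 - 7)/2 = 24 and the supply price is (9 + 7)/2 = 8.
Deadweight loss = ½ · (24 - 8) · (23 - 7) = ½ · 16 · 16 = 128.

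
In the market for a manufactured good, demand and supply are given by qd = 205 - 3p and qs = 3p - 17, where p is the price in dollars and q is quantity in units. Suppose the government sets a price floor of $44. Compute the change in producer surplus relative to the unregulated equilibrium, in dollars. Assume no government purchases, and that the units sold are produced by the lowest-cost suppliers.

437.5

In a free market, 205 - 3p = 3p - 17 gives the equilibrium p* = 37, q* = 94.
The floor of 44 is above the equilibrium price 37, so it binds.
At p = 44: qd = 205 - 3·44 = 73 and qs = 3·44 - 17 = 115.
Producer surplus without the control is ½ · (37 - 17/3) · 94 = 4418/3.
With the floor, 73 units are sold at 44. The supply price at q = 73 is 30, so PS = ½ · [(44 - 17/3) + (44 - 30)] · 73 = 11461/6.
Change in producer surplus = 11461/6 - 4418/3 = 437.5.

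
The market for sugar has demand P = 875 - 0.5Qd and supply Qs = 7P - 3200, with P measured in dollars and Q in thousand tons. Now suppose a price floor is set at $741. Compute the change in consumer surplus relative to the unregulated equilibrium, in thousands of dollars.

Rearranging demand gives Qd = 1750 - 2P. Equilibrium: 1750 - 2P = 7P - 3200, so 4950 = 9P and P* = 550, Q* = 650.
The floor of 741 is above the equilibrium price 550, so it binds.
At P = 741: Qd = 1750 - 2·741 = 268 and Qs = 7·741 - 3200 = 1987.
Consumer surplus without the control is ½ · (875 - 550) · 650 = 105625.
With the floor, consumers buy 268 units at 741, so CS = ½ · (875 - 741) · 268 = 17956.
Change in consumer surplus = 17956 - 105625 = -87669.

-87669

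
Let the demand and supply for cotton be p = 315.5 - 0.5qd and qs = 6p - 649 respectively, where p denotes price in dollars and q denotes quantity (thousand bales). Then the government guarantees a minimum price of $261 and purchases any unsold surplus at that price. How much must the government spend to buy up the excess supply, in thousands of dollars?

Rearranging demand gives qd = 631 - 2p. Equilibrium: 631 - 2p = 6p - 649, so 1280 = 8p and p* = 160, q* = 311.
Since 261 > 160, the floor is binding.
At p = 261: qd = 631 - 2·261 = 109 and qs = 6·261 - 649 = 917.
Surplus = qs - qd = 808.
Government expenditure = surplus × support price = 808 × 261 = 210888.

210888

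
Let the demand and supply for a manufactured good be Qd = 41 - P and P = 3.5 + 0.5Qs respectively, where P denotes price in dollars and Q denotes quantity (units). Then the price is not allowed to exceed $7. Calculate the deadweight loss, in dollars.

243

Rearranging supply gives Qs = 2P - 7. Setting quantity demanded equal to quantity supplied, 41 - P = 2P - 7, gives P* = 16 and Q* = 25.
Because the ceiling (7) lies below the market-clearing price, it is binding.
At P = 7: Qd = 41 - 7 = 34 and Qs = 2·7 - 7 = 7.
Quantity traded falls to 7. At Q = 7 the demand price is 41 - 7 = 34 and the supply price is (7 + 7)/2 = 7.
Deadweight loss = ½ · (34 - 7) · (25 - 7) = ½ · 27 · 18 = 243.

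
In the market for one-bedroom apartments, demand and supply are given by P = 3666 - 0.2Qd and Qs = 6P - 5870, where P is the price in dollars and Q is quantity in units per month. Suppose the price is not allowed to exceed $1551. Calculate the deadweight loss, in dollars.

Rearranging demand gives Qd = 18330 - 5P. Setting quantity demanded equal to quantity supplied, 18330 - 5P = 6P - 5870, gives P* = 2200 and Q* = 7330.
The ceiling of 1551 is below the equilibrium price 2200, so it binds.
At P = 1551: Qd = 18330 - 5·1551 = 10575 and Qs = 6·1551 - 5870 = 3436.
Quantity traded falls to 3436. At Q = 3436 the demand price is (18330 - 3436)/5 = 2978.8 and the supply price is (5870 + 3436)/6 = 1551.
Deadweight loss = ½ · (2978.8 - 1551) · (7330 - 3436) = ½ · 1427.8 · 3894 = 2779926.6.

2779926.6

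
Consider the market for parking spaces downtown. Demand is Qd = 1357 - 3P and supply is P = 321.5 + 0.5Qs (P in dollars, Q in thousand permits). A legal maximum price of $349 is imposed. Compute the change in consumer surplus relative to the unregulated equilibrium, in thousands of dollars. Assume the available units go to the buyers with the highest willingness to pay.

Rearranging supply gives Qs = 2P - 643. Without the control the market clears where 1357 - 3P = 2P - 643, i.e. P* = 400 and Q* = 157.
The ceiling of 349 is below the equilibrium price 400, so it binds.
At P = 349: Qd = 1357 - 3·349 = 310 and Qs = 2·349 - 643 = 55.
Consumer surplus without the control is ½ · (1357/3 - 400) · 157 = 24649/6.
With the ceiling, 55 units are sold at 349 (assume they go to the highest-value buyers). The demand price at Q = 55 is 434, so CS = ½ · [(1357/3 - 349) + (434 - 349)] · 55 = 31075/6.
Change in consumer surplus = 31075/6 - 24649/6 = 1071.

1071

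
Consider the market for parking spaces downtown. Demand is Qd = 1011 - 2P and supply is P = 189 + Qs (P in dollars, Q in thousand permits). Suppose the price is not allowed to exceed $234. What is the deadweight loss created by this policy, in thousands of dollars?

20667

Rearranging supply gives Qs = P - 189. Without the control the market clears where 1011 - 2P = P - 189, i.e. P* = 400 and Q* = 211.
Because the ceiling (234) lies below the market-clearing price, it is binding.
At P = 234: Qd = 1011 - 2·234 = 543 and Qs = 234 - 189 = 45.
Quantity traded falls to 45. At Q = 45 the demand price is (1011 - 45)/2 = 483 and the supply price is 189 + 45 = 234.
Deadweight loss = ½ · (483 - 234) · (211 - 45) = ½ · 249 · 166 = 20667.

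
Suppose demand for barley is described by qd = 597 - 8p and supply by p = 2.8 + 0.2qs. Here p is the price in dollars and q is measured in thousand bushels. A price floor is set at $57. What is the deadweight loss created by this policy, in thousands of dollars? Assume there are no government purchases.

Rearranging supply gives qs = 5p - 14. Setting quantity demanded equal to quantity supplied, 597 - 8p = 5p - 14, gives p* = 47 and q* = 221.
The floor of 57 is above the equilibrium price 47, so it binds.
At p = 57: qd = 597 - 8·57 = 141 and qs = 5·57 - 14 = 271.
Quantity traded falls to 141. At q = 141 the demand price is (597 - 141)/8 = 57 and the supply price is (14 + 141)/5 = 31.
Deadweight loss = ½ · (57 - 31) · (221 - 141) = ½ · 26 · 80 = 1040.

1040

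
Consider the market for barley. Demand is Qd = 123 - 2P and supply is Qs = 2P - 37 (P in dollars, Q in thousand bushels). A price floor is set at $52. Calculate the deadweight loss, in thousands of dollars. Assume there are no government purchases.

288

In a free market, 123 - 2P = 2P - 37 gives the equilibrium P* = 40, Q* = 43.
Since 52 > 40, the floor is binding.
At P = 52: Qd = 123 - 2·52 = 19 and Qs = 2·52 - 37 = 67.
Quantity traded falls to 19. At Q = 19 the demand price is (123 - 19)/2 = 52 and the supply price is (37 + 19)/2 = 28.
Deadweight loss = ½ · (52 - 28) · (43 - 19) = ½ · 24 · 24 = 288.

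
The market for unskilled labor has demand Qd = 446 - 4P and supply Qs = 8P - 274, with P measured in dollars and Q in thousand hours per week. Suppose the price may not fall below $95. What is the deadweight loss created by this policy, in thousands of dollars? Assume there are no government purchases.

Equilibrium: 446 - 4P = 8P - 274, so 720 = 12P and P* = 60, Q* = 206.
Since 95 > 60, the floor is binding.
At P = 95: Qd = 446 - 4·95 = 66 and Qs = 8·95 - 274 = 486.
Quantity traded falls to 66. At Q = 66 the demand price is (446 - 66)/4 = 95 and the supply price is (274 + 66)/8 = 42.5.
Deadweight loss = ½ · (95 - 42.5) · (206 - 66) = ½ · 52.5 · 140 = 3675.

3675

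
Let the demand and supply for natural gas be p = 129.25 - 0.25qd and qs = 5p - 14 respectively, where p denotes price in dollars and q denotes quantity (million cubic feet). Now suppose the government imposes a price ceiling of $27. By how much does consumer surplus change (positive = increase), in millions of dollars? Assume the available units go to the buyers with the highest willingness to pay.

Rearranging demand gives qd = 517 - 4p. In a free market, 517 - 4p = 5p - 14 gives the equilibrium p* = 59, q* = 281.
Since 27 < 59, the ceiling is binding.
At p = 27: qd = 517 - 4·27 = 409 and qs = 5·27 - 14 = 121.
Consumer surplus without the control is ½ · (129.25 - 59) · 281 = 9870.125.
With the ceiling, 121 units are sold at 27 (assume they go to the highest-value buyers). The demand price at q = 121 is 99, so CS = ½ · [(129.25 - 27) + (99 - 27)] · 121 = 10542.125.
Change in consumer surplus = 10542.125 - 9870.125 = 672.

672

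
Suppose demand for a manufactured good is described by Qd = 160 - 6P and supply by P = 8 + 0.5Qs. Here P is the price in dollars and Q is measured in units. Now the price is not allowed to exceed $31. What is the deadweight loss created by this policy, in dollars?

0

Rearranging supply gives Qs = 2P - 16. Without the control the market clears where 160 - 6P = 2P - 16, i.e. P* = 22 and Q* = 28.
The ceiling of 31 is above the equilibrium price 22, so it is not binding; the market clears at P* = 22, Q* = 28.
Since the control does not bind, no trades are prevented and deadweight loss is zero.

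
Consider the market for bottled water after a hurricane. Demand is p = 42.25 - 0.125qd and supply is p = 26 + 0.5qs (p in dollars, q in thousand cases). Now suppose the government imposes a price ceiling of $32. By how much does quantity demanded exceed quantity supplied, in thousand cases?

70

Rearranging demand gives qd = 338 - 8p; rearranging supply gives qs = 2p - 52. In a free market, 338 - 8p = 2p - 52 gives the equilibrium p* = 39, q* = 26.
The ceiling of 32 is below the equilibrium price 39, so it binds.
At p = 32: qd = 338 - 8·32 = 82 and qs = 2·32 - 52 = 12.
Shortage = qd - qs = 82 - 12 = 70.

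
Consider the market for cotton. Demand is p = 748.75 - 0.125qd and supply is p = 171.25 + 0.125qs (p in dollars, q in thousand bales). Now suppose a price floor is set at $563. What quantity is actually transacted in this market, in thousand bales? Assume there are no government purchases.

Rearranging demand gives qd = 5990 - 8p; rearranging supply gives qs = 8p - 1370. In a free market, 5990 - 8p = 8p - 1370 gives the equilibrium p* = 460, q* = 2310.
Since 563 > 460, the floor is binding.
At p = 563: qd = 5990 - 8·563 = 1486 and qs = 8·563 - 1370 = 3134.
The quantity actually transacted is the short side, demand: 1486.

1486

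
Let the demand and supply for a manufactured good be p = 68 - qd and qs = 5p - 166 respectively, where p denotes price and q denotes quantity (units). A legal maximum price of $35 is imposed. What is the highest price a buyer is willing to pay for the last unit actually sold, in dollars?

Rearranging demand gives qd = 68 - p. Equilibrium: 68 - p = 5p - 166, so 234 = 6p and p* = 39, q* = 29.
Because the ceiling (35) lies below the market-clearing price, it is binding.
At p = 35: qd = 68 - 35 = 33 and qs = 5·35 - 166 = 9.
Only 9 units reach the market. On the demand curve, the marginal buyer's willingness to pay at q = 9 is (68 - 9) = 59.

59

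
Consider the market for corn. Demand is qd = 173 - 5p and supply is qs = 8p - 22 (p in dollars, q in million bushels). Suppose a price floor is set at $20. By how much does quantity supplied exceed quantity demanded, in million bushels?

Without the control the market clears where 173 - 5p = 8p - 22, i.e. p* = 15 and q* = 98.
Since 20 > 15, the floor is binding.
At p = 20: qd = 173 - 5·20 = 73 and qs = 8·20 - 22 = 138.
Surplus = qs - qd = 138 - 73 = 65.

65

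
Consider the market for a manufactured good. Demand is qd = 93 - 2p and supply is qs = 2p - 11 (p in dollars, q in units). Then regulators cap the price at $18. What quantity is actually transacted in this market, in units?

Without the control the market clears where 93 - 2p = 2p - 11, i.e. p* = 26 and q* = 41.
The ceiling of 18 is below the equilibrium price 26, so it binds.
At p = 18: qd = 93 - 2·18 = 57 and qs = 2·18 - 11 = 25.
The quantity actually transacted is the short side, supply: 25.

25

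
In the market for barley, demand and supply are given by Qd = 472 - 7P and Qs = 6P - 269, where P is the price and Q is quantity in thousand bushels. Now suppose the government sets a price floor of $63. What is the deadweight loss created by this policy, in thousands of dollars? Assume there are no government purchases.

273

In a free market, 472 - 7P = 6P - 269 gives the equilibrium P* = 57, Q* = 73.
The floor of 63 is above the equilibrium price 57, so it binds.
At P = 63: Qd = 472 - 7·63 = 31 and Qs = 6·63 - 269 = 109.
Quantity traded falls to 31. At Q = 31 the demand price is (472 - 31)/7 = 63 and the supply price is (269 + 31)/6 = 50.
Deadweight loss = ½ · (63 - 50) · (73 - 31) = ½ · 13 · 42 = 273.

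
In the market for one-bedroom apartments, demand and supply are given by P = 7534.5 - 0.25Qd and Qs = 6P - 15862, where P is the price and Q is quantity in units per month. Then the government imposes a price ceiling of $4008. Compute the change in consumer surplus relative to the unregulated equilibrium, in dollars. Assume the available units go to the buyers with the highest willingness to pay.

3269024

Rearranging demand gives Qd = 30138 - 4P. Setting quantity demanded equal to quantity supplied, 30138 - 4P = 6P - 15862, gives P* = 4600 and Q* = 11738.
The ceiling of 4008 is below the equilibrium price 4600, so it binds.
At P = 4008: Qd = 30138 - 4·4008 = 14106 and Qs = 6·4008 - 15862 = 8186.
Consumer surplus without the control is ½ · (7534.5 - 4600) · 11738 = 17222580.5.
With the ceiling, 8186 units are sold at 4008 (assume they go to the highest-value buyers). The demand price at Q = 8186 is 5488, so CS = ½ · [(7534.5 - 4008) + (5488 - 4008)] · 8186 = 20491604.5.
Change in consumer surplus = 20491604.5 - 17222580.5 = 3269024.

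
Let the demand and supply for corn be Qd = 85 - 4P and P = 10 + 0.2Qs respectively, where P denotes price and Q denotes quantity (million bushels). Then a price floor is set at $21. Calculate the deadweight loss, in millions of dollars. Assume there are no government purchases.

Rearranging supply gives Qs = 5P - 50. Without the control the market clears where 85 - 4P = 5P - 50, i.e. P* = 15 and Q* = 25.
The floor of 21 is above the equilibrium price 15, so it binds.
At P = 21: Qd = 85 - 4·21 = 1 and Qs = 5·21 - 50 = 55.
Quantity traded falls to 1. At Q = 1 the demand price is (85 - 1)/4 = 21 and the supply price is (50 + 1)/5 = 10.2.
Deadweight loss = ½ · (21 - 10.2) · (25 - 1) = ½ · 10.8 · 24 = 129.6.

129.6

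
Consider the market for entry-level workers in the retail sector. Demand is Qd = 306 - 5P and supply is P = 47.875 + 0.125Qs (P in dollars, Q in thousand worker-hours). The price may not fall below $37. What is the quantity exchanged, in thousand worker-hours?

41

Rearranging supply gives Qs = 8P - 383. In a free market, 306 - 5P = 8P - 383 gives the equilibrium P* = 53, Q* = 41.
Since 37 is below P* = 53, the floor does not bind and the free-market outcome prevails.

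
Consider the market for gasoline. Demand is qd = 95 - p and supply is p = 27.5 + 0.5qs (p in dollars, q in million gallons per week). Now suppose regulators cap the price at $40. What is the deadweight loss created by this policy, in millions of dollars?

300

Rearranging supply gives qs = 2p - 55. Setting quantity demanded equal to quantity supplied, 95 - p = 2p - 55, gives p* = 50 and q* = 45.
Because the ceiling (40) lies below the market-clearing price, it is binding.
At p = 40: qd = 95 - 40 = 55 and qs = 2·40 - 55 = 25.
Quantity traded falls to 25. At q = 25 the demand price is 95 - 25 = 70 and the supply price is (55 + 25)/2 = 40.
Deadweight loss = ½ · (70 - 40) · (45 - 25) = ½ · 30 · 20 = 300.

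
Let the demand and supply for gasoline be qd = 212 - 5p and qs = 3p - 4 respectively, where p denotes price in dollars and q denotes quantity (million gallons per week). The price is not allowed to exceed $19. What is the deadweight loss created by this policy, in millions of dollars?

Without the control the market clears where 212 - 5p = 3p - 4, i.e. p* = 27 and q* = 77.
The ceiling of 19 is below the equilibrium price 27, so it binds.
At p = 19: qd = 212 - 5·19 = 117 and qs = 3·19 - 4 = 53.
Quantity traded falls to 53. At q = 53 the demand price is (212 - 53)/5 = 31.8 and the supply price is (4 + 53)/3 = 19.
Deadweight loss = ½ · (31.8 - 19) · (77 - 53) = ½ · 12.8 · 24 = 153.6.

153.6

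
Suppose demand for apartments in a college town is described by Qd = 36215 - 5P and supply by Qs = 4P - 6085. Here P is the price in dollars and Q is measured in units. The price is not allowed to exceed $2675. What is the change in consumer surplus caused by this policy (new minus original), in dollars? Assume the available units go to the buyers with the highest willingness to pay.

Setting quantity demanded equal to quantity supplied, 36215 - 5P = 4P - 6085, gives P* = 4700 and Q* = 12715.
The ceiling of 2675 is below the equilibrium price 4700, so it binds.
At P = 2675: Qd = 36215 - 5·2675 = 22840 and Qs = 4·2675 - 6085 = 4615.
Consumer surplus without the control is ½ · (7243 - 4700) · 12715 = 16167122.5.
With the ceiling, 4615 units are sold at 2675 (assume they go to the highest-value buyers). The demand price at Q = 4615 is 6320, so CS = ½ · [(7243 - 2675) + (6320 - 2675)] · 4615 = 18951497.5.
Change in consumer surplus = 18951497.5 - 16167122.5 = 2784375.

2784375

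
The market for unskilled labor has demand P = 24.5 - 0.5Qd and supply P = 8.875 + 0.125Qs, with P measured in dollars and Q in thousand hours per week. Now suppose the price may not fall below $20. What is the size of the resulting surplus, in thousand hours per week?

Rearranging demand gives Qd = 49 - 2P; rearranging supply gives Qs = 8P - 71. Setting quantity demanded equal to quantity supplied, 49 - 2P = 8P - 71, gives P* = 12 and Q* = 25.
The floor of 20 is above the equilibrium price 12, so it binds.
At P = 20: Qd = 49 - 2·20 = 9 and Qs = 8·20 - 71 = 89.
Surplus = Qs - Qd = 89 - 9 = 80.

80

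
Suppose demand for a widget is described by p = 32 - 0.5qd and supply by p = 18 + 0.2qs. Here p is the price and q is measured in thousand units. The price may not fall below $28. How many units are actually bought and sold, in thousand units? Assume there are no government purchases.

Rearranging demand gives qd = 64 - 2p; rearranging supply gives qs = 5p - 90. Setting quantity demanded equal to quantity supplied, 64 - 2p = 5p - 90, gives p* = 22 and q* = 20.
Since 28 > 22, the floor is binding.
At p = 28: qd = 64 - 2·28 = 8 and qs = 5·28 - 90 = 50.
The quantity actually transacted is the short side, demand: 8.

8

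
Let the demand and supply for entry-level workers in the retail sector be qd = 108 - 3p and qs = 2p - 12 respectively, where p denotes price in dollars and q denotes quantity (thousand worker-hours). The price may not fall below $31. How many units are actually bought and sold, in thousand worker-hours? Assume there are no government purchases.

Without the control the market clears where 108 - 3p = 2p - 12, i.e. p* = 24 and q* = 36.
Since 31 > 24, the floor is binding.
At p = 31: qd = 108 - 3·31 = 15 and qs = 2·31 - 12 = 50.
The quantity actually transacted is the short side, demand: 15.

15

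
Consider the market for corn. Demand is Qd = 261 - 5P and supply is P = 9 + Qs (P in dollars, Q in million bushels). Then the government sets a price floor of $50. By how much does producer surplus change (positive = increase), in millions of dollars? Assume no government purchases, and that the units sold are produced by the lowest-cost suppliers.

Rearranging supply gives Qs = P - 9. In a free market, 261 - 5P = P - 9 gives the equilibrium P* = 45, Q* = 36.
The floor of 50 is above the equilibrium price 45, so it binds.
At P = 50: Qd = 261 - 5·50 = 11 and Qs = 50 - 9 = 41.
Producer surplus without the control is ½ · (45 - 9) · 36 = 648.
With the floor, 11 units are sold at 50. The supply price at Q = 11 is 20, so PS = ½ · [(50 - 9) + (50 - 20)] · 11 = 390.5.
Change in producer surplus = 390.5 - 648 = -257.5.

-257.5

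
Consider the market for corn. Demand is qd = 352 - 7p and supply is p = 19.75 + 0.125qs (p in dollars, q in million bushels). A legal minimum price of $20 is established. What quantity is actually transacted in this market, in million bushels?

114

Rearranging supply gives qs = 8p - 158. Equilibrium: 352 - 7p = 8p - 158, so 510 = 15p and p* = 34, q* = 114.
The floor of 20 is below the equilibrium price 34, so it is not binding; the market clears at p* = 34, q* = 114.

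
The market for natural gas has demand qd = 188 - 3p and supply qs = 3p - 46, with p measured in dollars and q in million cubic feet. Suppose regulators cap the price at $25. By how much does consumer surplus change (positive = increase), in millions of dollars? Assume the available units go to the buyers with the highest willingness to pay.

In a free market, 188 - 3p = 3p - 46 gives the equilibrium p* = 39, q* = 71.
The ceiling of 25 is below the equilibrium price 39, so it binds.
At p = 25: qd = 188 - 3·25 = 113 and qs = 3·25 - 46 = 29.
Consumer surplus without the control is ½ · (188/3 - 39) · 71 = 5041/6.
With the ceiling, 29 units are sold at 25 (assume they go to the highest-value buyers). The demand price at q = 29 is 53, so CS = ½ · [(188/3 - 25) + (53 - 25)] · 29 = 5713/6.
Change in consumer surplus = 5713/6 - 5041/6 = 112.

112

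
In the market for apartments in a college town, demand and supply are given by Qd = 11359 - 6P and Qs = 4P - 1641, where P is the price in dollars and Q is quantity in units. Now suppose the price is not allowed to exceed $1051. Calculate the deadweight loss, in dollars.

206670

In a free market, 11359 - 6P = 4P - 1641 gives the equilibrium P* = 1300, Q* = 3559.
Because the ceiling (1051) lies below the market-clearing price, it is binding.
At P = 1051: Qd = 11359 - 6·1051 = 5053 and Qs = 4·1051 - 1641 = 2563.
Quantity traded falls to 2563. At Q = 2563 the demand price is (11359 - 2563)/6 = 1466 and the supply price is (1641 + 2563)/4 = 1051.
Deadweight loss = ½ · (1466 - 1051) · (3559 - 2563) = ½ · 415 · 996 = 206670.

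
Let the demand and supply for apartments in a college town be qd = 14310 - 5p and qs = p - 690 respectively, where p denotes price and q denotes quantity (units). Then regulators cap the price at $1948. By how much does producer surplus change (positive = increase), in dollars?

-846768

Without the control the market clears where 14310 - 5p = p - 690, i.e. p* = 2500 and q* = 1810.
Because the ceiling (1948) lies below the market-clearing price, it is binding.
At p = 1948: qd = 14310 - 5·1948 = 4570 and qs = 1948 - 690 = 1258.
Producer surplus without the control is ½ · (2500 - 690) · 1810 = 1638050.
With the ceiling, producers sell 1258 units at 1948, so PS = ½ · (1948 - 690) · 1258 = 791282.
Change in producer surplus = 791282 - 1638050 = -846768.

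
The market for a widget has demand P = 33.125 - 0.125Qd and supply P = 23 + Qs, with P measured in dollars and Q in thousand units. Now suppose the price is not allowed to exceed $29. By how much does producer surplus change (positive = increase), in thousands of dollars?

-22.5

Rearranging demand gives Qd = 265 - 8P; rearranging supply gives Qs = P - 23. Equilibrium: 265 - 8P = P - 23, so 288 = 9P and P* = 32, Q* = 9.
The ceiling of 29 is below the equilibrium price 32, so it binds.
At P = 29: Qd = 265 - 8·29 = 33 and Qs = 29 - 23 = 6.
Producer surplus without the control is ½ · (32 - 23) · 9 = 40.5.
With the ceiling, producers sell 6 units at 29, so PS = ½ · (29 - 23) · 6 = 18.
Change in producer surplus = 18 - 40.5 = -22.5.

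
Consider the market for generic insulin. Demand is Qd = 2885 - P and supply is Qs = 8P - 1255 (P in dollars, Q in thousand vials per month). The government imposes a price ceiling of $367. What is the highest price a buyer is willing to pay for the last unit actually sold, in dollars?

1204

Without the control the market clears where 2885 - P = 8P - 1255, i.e. P* = 460 and Q* = 2425.
Since 367 < 460, the ceiling is binding.
At P = 367: Qd = 2885 - 367 = 2518 and Qs = 8·367 - 1255 = 1681.
Only 1681 units reach the market. On the demand curve, the marginal buyer's willingness to pay at Q = 1681 is (2885 - 1681) = 1204.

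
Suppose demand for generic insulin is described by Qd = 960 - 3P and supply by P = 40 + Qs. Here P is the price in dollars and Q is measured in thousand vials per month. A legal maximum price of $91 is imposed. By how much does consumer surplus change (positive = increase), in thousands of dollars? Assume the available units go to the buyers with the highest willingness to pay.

3895.5

Rearranging supply gives Qs = P - 40. Setting quantity demanded equal to quantity supplied, 960 - 3P = P - 40, gives P* = 250 and Q* = 210.
Since 91 < 250, the ceiling is binding.
At P = 91: Qd = 960 - 3·91 = 687 and Qs = 91 - 40 = 51.
Consumer surplus without the control is ½ · (320 - 250) · 210 = 7350.
With the ceiling, 51 units are sold at 91 (assume they go to the highest-value buyers). The demand price at Q = 51 is 303, so CS = ½ · [(320 - 91) + (303 - 91)] · 51 = 11245.5.
Change in consumer surplus = 11245.5 - 7350 = 3895.5.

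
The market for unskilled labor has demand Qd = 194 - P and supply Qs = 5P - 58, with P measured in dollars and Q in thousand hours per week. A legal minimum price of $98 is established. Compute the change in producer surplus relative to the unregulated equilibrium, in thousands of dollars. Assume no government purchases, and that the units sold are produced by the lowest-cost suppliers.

5062.4

Equilibrium: 194 - P = 5P - 58, so 252 = 6P and P* = 42, Q* = 152.
The floor of 98 is above the equilibrium price 42, so it binds.
At P = 98: Qd = 194 - 98 = 96 and Qs = 5·98 - 58 = 432.
Producer surplus without the control is ½ · (42 - 11.6) · 152 = 2310.4.
With the floor, 96 units are sold at 98. The supply price at Q = 96 is 30.8, so PS = ½ · [(98 - 11.6) + (98 - 30.8)] · 96 = 7372.8.
Change in producer surplus = 7372.8 - 2310.4 = 5062.4.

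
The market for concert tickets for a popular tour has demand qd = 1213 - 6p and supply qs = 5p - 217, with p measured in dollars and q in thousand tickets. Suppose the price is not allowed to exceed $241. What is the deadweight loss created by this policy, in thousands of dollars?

0

Setting quantity demanded equal to quantity supplied, 1213 - 6p = 5p - 217, gives p* = 130 and q* = 433.
The ceiling of 241 is above the equilibrium price 130, so it is not binding; the market clears at p* = 130, q* = 433.
Since the control does not bind, no trades are prevented and deadweight loss is zero.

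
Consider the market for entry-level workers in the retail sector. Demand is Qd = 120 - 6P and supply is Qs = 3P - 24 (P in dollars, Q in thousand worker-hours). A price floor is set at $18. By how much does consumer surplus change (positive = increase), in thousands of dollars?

-36

Setting quantity demanded equal to quantity supplied, 120 - 6P = 3P - 24, gives P* = 16 and Q* = 24.
The floor of 18 is above the equilibrium price 16, so it binds.
At P = 18: Qd = 120 - 6·18 = 12 and Qs = 3·18 - 24 = 30.
Consumer surplus without the control is ½ · (20 - 16) · 24 = 48.
With the floor, consumers buy 12 units at 18, so CS = ½ · (20 - 18) · 12 = 12.
Change in consumer surplus = 12 - 48 = -36.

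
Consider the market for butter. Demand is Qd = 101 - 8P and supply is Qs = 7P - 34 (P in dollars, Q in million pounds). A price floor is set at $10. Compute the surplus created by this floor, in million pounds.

15

Equilibrium: 101 - 8P = 7P - 34, so 135 = 15P and P* = 9, Q* = 29.
Since 10 > 9, the floor is binding.
At P = 10: Qd = 101 - 8·10 = 21 and Qs = 7·10 - 34 = 36.
Surplus = Qs - Qd = 36 - 21 = 15.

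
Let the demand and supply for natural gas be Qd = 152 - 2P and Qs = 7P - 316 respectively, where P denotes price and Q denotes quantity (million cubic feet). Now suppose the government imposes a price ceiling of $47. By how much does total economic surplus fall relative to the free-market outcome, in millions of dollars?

Without the control the market clears where 152 - 2P = 7P - 316, i.e. P* = 52 and Q* = 48.
The ceiling of 47 is below the equilibrium price 52, so it binds.
At P = 47: Qd = 152 - 2·47 = 58 and Qs = 7·47 - 316 = 13.
Quantity traded falls to 13. At Q = 13 the demand price is (152 - 13)/2 = 69.5 and the supply price is (316 + 13)/7 = 47.
Deadweight loss = ½ · (69.5 - 47) · (48 - 13) = ½ · 22.5 · 35 = 393.75.

393.75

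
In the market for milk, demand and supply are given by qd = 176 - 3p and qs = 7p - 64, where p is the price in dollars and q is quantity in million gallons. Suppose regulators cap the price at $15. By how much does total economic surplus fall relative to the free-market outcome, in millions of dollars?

945

Without the control the market clears where 176 - 3p = 7p - 64, i.e. p* = 24 and q* = 104.
The ceiling of 15 is below the equilibrium price 24, so it binds.
At p = 15: qd = 176 - 3·15 = 131 and qs = 7·15 - 64 = 41.
Quantity traded falls to 41. At q = 41 the demand price is (176 - 41)/3 = 45 and the supply price is (64 + 41)/7 = 15.
Deadweight loss = ½ · (45 - 15) · (104 - 41) = ½ · 30 · 63 = 945.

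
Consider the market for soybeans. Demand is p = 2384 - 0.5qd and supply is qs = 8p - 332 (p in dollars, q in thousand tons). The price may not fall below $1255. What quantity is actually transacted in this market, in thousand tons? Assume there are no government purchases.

2258

Rearranging demand gives qd = 4768 - 2p. In a free market, 4768 - 2p = 8p - 332 gives the equilibrium p* = 510, q* = 3748.
The floor of 1255 is above the equilibrium price 510, so it binds.
At p = 1255: qd = 4768 - 2·1255 = 2258 and qs = 8·1255 - 332 = 9708.
The quantity actually transacted is the short side, demand: 2258.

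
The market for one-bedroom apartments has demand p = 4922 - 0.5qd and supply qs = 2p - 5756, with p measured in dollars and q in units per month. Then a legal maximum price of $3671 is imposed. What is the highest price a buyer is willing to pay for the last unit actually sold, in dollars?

Rearranging demand gives qd = 9844 - 2p. In a free market, 9844 - 2p = 2p - 5756 gives the equilibrium p* = 3900, q* = 2044.
Since 3671 < 3900, the ceiling is binding.
At p = 3671: qd = 9844 - 2·3671 = 2502 and qs = 2·3671 - 5756 = 1586.
Only 1586 units reach the market. On the demand curve, the marginal buyer's willingness to pay at q = 1586 is (9844 - 1586)/2 = 4129.

4129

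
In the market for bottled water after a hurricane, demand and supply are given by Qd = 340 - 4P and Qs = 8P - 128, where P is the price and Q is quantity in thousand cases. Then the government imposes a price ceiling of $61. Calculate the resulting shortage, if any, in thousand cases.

Equilibrium: 340 - 4P = 8P - 128, so 468 = 12P and P* = 39, Q* = 184.
Since 61 is above P* = 39, the ceiling does not bind and the free-market outcome prevails.
Since the control does not bind, there is no shortage.

0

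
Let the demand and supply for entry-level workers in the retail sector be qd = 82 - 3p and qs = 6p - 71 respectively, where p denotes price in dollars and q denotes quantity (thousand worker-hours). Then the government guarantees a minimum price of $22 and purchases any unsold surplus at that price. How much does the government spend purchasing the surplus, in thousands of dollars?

990

Setting quantity demanded equal to quantity supplied, 82 - 3p = 6p - 71, gives p* = 17 and q* = 31.
The floor of 22 is above the equilibrium price 17, so it binds.
At p = 22: qd = 82 - 3·22 = 16 and qs = 6·22 - 71 = 61.
Surplus = qs - qd = 45.
Government expenditure = surplus × support price = 45 × 22 = 990.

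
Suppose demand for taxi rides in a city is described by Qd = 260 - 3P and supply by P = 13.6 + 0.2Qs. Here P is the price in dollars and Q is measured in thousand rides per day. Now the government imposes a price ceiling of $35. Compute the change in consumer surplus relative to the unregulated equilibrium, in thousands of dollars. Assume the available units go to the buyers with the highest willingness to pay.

492

Rearranging supply gives Qs = 5P - 68. Setting quantity demanded equal to quantity supplied, 260 - 3P = 5P - 68, gives P* = 41 and Q* = 137.
The ceiling of 35 is below the equilibrium price 41, so it binds.
At P = 35: Qd = 260 - 3·35 = 155 and Qs = 5·35 - 68 = 107.
Consumer surplus without the control is ½ · (260/3 - 41) · 137 = 18769/6.
With the ceiling, 107 units are sold at 35 (assume they go to the highest-value buyers). The demand price at Q = 107 is 51, so CS = ½ · [(260/3 - 35) + (51 - 35)] · 107 = 21721/6.
Change in consumer surplus = 21721/6 - 18769/6 = 492.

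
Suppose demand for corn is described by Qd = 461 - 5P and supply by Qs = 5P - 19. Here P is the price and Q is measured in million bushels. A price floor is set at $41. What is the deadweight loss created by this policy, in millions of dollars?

0

Without the control the market clears where 461 - 5P = 5P - 19, i.e. P* = 48 and Q* = 221.
The floor of 41 is below the equilibrium price 48, so it is not binding; the market clears at P* = 48, Q* = 221.
Since the control does not bind, no trades are prevented and deadweight loss is zero.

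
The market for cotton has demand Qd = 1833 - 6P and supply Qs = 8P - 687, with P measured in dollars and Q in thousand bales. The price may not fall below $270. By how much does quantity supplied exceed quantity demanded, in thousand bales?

1260

Without the control the market clears where 1833 - 6P = 8P - 687, i.e. P* = 180 and Q* = 753.
The floor of 270 is above the equilibrium price 180, so it binds.
At P = 270: Qd = 1833 - 6·270 = 213 and Qs = 8·270 - 687 = 1473.
Surplus = Qs - Qd = 1473 - 213 = 1260.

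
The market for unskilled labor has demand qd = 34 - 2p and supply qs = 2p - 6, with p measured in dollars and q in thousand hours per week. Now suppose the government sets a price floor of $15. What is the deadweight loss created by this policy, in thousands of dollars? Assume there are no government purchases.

50

Without the control the market clears where 34 - 2p = 2p - 6, i.e. p* = 10 and q* = 14.
Because the floor (15) lies above the market-clearing price, it is binding.
At p = 15: qd = 34 - 2·15 = 4 and qs = 2·15 - 6 = 24.
Quantity traded falls to 4. At q = 4 the demand price is (34 - 4)/2 = 15 and the supply price is (6 + 4)/2 = 5.
Deadweight loss = ½ · (15 - 5) · (14 - 4) = ½ · 10 · 10 = 50.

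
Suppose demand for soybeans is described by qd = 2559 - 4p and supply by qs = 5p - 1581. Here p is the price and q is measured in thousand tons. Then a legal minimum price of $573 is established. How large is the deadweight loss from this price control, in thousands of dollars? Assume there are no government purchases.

Equilibrium: 2559 - 4p = 5p - 1581, so 4140 = 9p and p* = 460, q* = 719.
The floor of 573 is above the equilibrium price 460, so it binds.
At p = 573: qd = 2559 - 4·573 = 267 and qs = 5·573 - 1581 = 1284.
Quantity traded falls to 267. At q = 267 the demand price is (2559 - 267)/4 = 573 and the supply price is (1581 + 267)/5 = 369.6.
Deadweight loss = ½ · (573 - 369.6) · (719 - 267) = ½ · 203.4 · 452 = 45968.4.

45968.4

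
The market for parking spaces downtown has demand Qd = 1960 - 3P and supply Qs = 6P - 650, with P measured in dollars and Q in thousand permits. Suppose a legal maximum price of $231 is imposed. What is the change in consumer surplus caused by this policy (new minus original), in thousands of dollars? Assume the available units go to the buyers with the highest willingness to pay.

Equilibrium: 1960 - 3P = 6P - 650, so 2610 = 9P and P* = 290, Q* = 1090.
The ceiling of 231 is below the equilibrium price 290, so it binds.
At P = 231: Qd = 1960 - 3·231 = 1267 and Qs = 6·231 - 650 = 736.
Consumer surplus without the control is ½ · (1960/3 - 290) · 1090 = 594050/3.
With the ceiling, 736 units are sold at 231 (assume they go to the highest-value buyers). The demand price at Q = 736 is 408, so CS = ½ · [(1960/3 - 231) + (408 - 231)] · 736 = 661664/3.
Change in consumer surplus = 661664/3 - 594050/3 = 22538.

22538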